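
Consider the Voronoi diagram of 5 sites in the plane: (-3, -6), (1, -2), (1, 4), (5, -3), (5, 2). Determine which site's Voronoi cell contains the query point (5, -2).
Nearest site = (5, -3)

The Voronoi cell of site s contains exactly those query points closer to s than to any other site. Compute squared distances from q = (5, -2) to each site:
  (5 − 5)² + (-3 − -2)² = 1
  (1 − 5)² + (-2 − -2)² = 16
  (5 − 5)² + (2 − -2)² = 16
  (1 − 5)² + (4 − -2)² = 52
  (-3 − 5)² + (-6 − -2)² = 80
Minimum is attained by (5, -3), so q lies in its Voronoi cell.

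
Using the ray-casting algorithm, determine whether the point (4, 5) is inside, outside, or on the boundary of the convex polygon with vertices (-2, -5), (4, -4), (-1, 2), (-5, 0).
The point (4, 5) lies strictly outside the polygon

Cast a horizontal ray to the right from the query point and count how many polygon edges it crosses (each edge strictly once or zero times, handled with the usual half-open convention). 
Parity of crossings → even ⇒ outside.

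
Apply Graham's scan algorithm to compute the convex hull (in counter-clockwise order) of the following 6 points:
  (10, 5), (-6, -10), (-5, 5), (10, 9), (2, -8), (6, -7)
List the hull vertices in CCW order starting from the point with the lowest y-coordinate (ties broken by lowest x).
Hull (CCW) = [(-6, -10), (6, -7), (10, 5), (10, 9), (-5, 5)]

Graham scan procedure:
  1. Find the pivot p₀ = point with lowest y (tie → lowest x): (-6, -10).
  2. Sort the remaining points by polar angle around p₀.
  3. Walk through sorted points, maintaining a stack; pop the top while the last three entries make a non-left turn (cross product ≤ 0).
  4. Final stack is the convex hull in CCW order: (-6, -10), (6, -7), (10, 5), (10, 9), (-5, 5).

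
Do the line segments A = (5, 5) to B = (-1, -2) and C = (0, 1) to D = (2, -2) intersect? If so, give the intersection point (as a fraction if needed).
Yes; intersection at (11/16, -1/32) (t = 23/32 on AB, s = 11/32 on CD)

Parametrize AB as A + t(B − A) = (5 + -6 t, 5 + -7 t) and CD as C + s(D − C) = (0 + 2 s, 1 + -3 s). Solve the linear system for (t, s). Determinant = -32 ≠ 0, so a unique intersection of the containing lines exists. Solution: t = 23/32, s = 11/32 — both in [0, 1], so the segments cross. Intersection point: (11/16, -1/32).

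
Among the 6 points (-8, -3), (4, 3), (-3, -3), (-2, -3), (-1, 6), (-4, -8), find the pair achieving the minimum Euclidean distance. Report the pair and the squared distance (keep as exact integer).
Pair = ((-3, -3), (-2, -3)); squared distance = 1

Compute all C(6, 2) = 15 pairwise squared distances (x_i − x_j)² + (y_i − y_j)². The minimum is 1, attained by the pair ((-3, -3), (-2, -3)).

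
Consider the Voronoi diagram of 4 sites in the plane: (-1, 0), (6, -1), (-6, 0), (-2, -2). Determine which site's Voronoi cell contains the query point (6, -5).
Nearest site = (6, -1)

The Voronoi cell of site s contains exactly those query points closer to s than to any other site. Compute squared distances from q = (6, -5) to each site:
  (6 − 6)² + (-1 − -5)² = 16
  (-2 − 6)² + (-2 − -5)² = 73
  (-1 − 6)² + (0 − -5)² = 74
  (-6 − 6)² + (0 − -5)² = 169
Minimum is attained by (6, -1), so q lies in its Voronoi cell.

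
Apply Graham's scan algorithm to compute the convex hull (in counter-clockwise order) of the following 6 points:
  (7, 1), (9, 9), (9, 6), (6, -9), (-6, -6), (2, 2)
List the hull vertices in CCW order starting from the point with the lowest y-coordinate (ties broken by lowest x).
Hull (CCW) = [(6, -9), (9, 6), (9, 9), (-6, -6)]

Graham scan procedure:
  1. Find the pivot p₀ = point with lowest y (tie → lowest x): (6, -9).
  2. Sort the remaining points by polar angle around p₀.
  3. Walk through sorted points, maintaining a stack; pop the top while the last three entries make a non-left turn (cross product ≤ 0).
  4. Final stack is the convex hull in CCW order: (6, -9), (9, 6), (9, 9), (-6, -6).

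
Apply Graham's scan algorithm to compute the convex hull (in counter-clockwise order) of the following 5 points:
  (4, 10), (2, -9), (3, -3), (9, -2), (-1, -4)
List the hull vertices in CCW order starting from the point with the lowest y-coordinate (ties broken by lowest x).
Hull (CCW) = [(2, -9), (9, -2), (4, 10), (-1, -4)]

Graham scan procedure:
  1. Find the pivot p₀ = point with lowest y (tie → lowest x): (2, -9).
  2. Sort the remaining points by polar angle around p₀.
  3. Walk through sorted points, maintaining a stack; pop the top while the last three entries make a non-left turn (cross product ≤ 0).
  4. Final stack is the convex hull in CCW order: (2, -9), (9, -2), (4, 10), (-1, -4).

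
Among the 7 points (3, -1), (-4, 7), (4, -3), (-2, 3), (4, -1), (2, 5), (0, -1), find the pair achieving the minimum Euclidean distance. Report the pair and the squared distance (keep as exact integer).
Pair = ((3, -1), (4, -1)); squared distance = 1

Compute all C(7, 2) = 21 pairwise squared distances (x_i − x_j)² + (y_i − y_j)². The minimum is 1, attained by the pair ((3, -1), (4, -1)).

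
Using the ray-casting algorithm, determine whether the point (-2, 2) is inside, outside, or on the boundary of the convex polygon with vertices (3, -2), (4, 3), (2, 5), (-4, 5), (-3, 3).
The point (-2, 2) lies strictly outside the polygon

Cast a horizontal ray to the right from the query point and count how many polygon edges it crosses (each edge strictly once or zero times, handled with the usual half-open convention). 
Parity of crossings → even ⇒ outside.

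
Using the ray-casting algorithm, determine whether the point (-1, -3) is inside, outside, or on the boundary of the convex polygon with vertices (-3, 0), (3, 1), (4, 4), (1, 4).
The point (-1, -3) lies strictly outside the polygon

Cast a horizontal ray to the right from the query point and count how many polygon edges it crosses (each edge strictly once or zero times, handled with the usual half-open convention). 
Parity of crossings → even ⇒ outside.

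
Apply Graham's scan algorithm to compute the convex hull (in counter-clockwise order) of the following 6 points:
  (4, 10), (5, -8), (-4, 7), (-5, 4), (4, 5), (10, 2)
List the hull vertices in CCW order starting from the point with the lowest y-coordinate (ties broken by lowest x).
Hull (CCW) = [(5, -8), (10, 2), (4, 10), (-4, 7), (-5, 4)]

Graham scan procedure:
  1. Find the pivot p₀ = point with lowest y (tie → lowest x): (5, -8).
  2. Sort the remaining points by polar angle around p₀.
  3. Walk through sorted points, maintaining a stack; pop the top while the last three entries make a non-left turn (cross product ≤ 0).
  4. Final stack is the convex hull in CCW order: (5, -8), (10, 2), (4, 10), (-4, 7), (-5, 4).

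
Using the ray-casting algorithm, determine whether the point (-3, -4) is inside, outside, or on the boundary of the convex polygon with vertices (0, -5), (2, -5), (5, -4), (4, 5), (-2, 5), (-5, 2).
The point (-3, -4) lies strictly outside the polygon

Cast a horizontal ray to the right from the query point and count how many polygon edges it crosses (each edge strictly once or zero times, handled with the usual half-open convention). 
Parity of crossings → even ⇒ outside.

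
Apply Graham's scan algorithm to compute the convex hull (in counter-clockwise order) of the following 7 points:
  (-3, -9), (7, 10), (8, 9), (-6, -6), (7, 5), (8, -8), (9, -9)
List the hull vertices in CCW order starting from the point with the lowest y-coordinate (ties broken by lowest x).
Hull (CCW) = [(-3, -9), (9, -9), (8, 9), (7, 10), (-6, -6)]

Graham scan procedure:
  1. Find the pivot p₀ = point with lowest y (tie → lowest x): (-3, -9).
  2. Sort the remaining points by polar angle around p₀.
  3. Walk through sorted points, maintaining a stack; pop the top while the last three entries make a non-left turn (cross product ≤ 0).
  4. Final stack is the convex hull in CCW order: (-3, -9), (9, -9), (8, 9), (7, 10), (-6, -6).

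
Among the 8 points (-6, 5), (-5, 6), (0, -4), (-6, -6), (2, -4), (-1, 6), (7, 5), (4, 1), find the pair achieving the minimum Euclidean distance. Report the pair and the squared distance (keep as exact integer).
Pair = ((-6, 5), (-5, 6)); squared distance = 2

Compute all C(8, 2) = 28 pairwise squared distances (x_i − x_j)² + (y_i − y_j)². The minimum is 2, attained by the pair ((-6, 5), (-5, 6)).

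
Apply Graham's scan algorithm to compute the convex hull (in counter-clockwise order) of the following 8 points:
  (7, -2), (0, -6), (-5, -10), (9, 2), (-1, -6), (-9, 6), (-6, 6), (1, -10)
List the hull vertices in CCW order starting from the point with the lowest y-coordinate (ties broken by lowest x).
Hull (CCW) = [(-5, -10), (1, -10), (7, -2), (9, 2), (-6, 6), (-9, 6)]

Graham scan procedure:
  1. Find the pivot p₀ = point with lowest y (tie → lowest x): (-5, -10).
  2. Sort the remaining points by polar angle around p₀.
  3. Walk through sorted points, maintaining a stack; pop the top while the last three entries make a non-left turn (cross product ≤ 0).
  4. Final stack is the convex hull in CCW order: (-5, -10), (1, -10), (7, -2), (9, 2), (-6, 6), (-9, 6).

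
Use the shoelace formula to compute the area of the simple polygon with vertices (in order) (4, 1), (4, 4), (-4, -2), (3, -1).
Area = 37/2

Shoelace formula: Area = (1/2) |Σ_i (x_i · y_{i+1} − x_{i+1} · y_i)| (indices mod n). Compute each cross term:
  (4)(4) − (4)(1) = 12
  (4)(-2) − (-4)(4) = 8
  (-4)(-1) − (3)(-2) = 10
  (3)(1) − (4)(-1) = 7
Sum = 37, so (signed) Area = 37/2 = 37/2, |Area| = 37/2.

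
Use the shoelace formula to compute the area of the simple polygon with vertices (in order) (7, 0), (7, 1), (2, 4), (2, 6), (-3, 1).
Area = 25

Shoelace formula: Area = (1/2) |Σ_i (x_i · y_{i+1} − x_{i+1} · y_i)| (indices mod n). Compute each cross term:
  (7)(1) − (7)(0) = 7
  (7)(4) − (2)(1) = 26
  (2)(6) − (2)(4) = 4
  (2)(1) − (-3)(6) = 20
  (-3)(0) − (7)(1) = -7
Sum = 50, so (signed) Area = 50/2 = 25, |Area| = 25.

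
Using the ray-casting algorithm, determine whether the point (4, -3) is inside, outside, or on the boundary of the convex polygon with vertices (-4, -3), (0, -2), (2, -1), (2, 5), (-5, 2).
The point (4, -3) lies strictly outside the polygon

Cast a horizontal ray to the right from the query point and count how many polygon edges it crosses (each edge strictly once or zero times, handled with the usual half-open convention). 
Parity of crossings → even ⇒ outside.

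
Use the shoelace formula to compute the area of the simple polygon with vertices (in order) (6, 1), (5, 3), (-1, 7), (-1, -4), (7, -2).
Area = 111/2

Shoelace formula: Area = (1/2) |Σ_i (x_i · y_{i+1} − x_{i+1} · y_i)| (indices mod n). Compute each cross term:
  (6)(3) − (5)(1) = 13
  (5)(7) − (-1)(3) = 38
  (-1)(-4) − (-1)(7) = 11
  (-1)(-2) − (7)(-4) = 30
  (7)(1) − (6)(-2) = 19
Sum = 111, so (signed) Area = 111/2 = 111/2, |Area| = 111/2.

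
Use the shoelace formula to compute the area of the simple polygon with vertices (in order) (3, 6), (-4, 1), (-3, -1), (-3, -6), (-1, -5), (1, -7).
Area = 97/2

Shoelace formula: Area = (1/2) |Σ_i (x_i · y_{i+1} − x_{i+1} · y_i)| (indices mod n). Compute each cross term:
  (3)(1) − (-4)(6) = 27
  (-4)(-1) − (-3)(1) = 7
  (-3)(-6) − (-3)(-1) = 15
  (-3)(-5) − (-1)(-6) = 9
  (-1)(-7) − (1)(-5) = 12
  (1)(6) − (3)(-7) = 27
Sum = 97, so (signed) Area = 97/2 = 97/2, |Area| = 97/2.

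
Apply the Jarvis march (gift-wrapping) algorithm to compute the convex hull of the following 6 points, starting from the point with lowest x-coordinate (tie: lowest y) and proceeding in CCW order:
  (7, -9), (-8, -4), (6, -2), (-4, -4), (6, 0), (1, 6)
Hull (CCW) = [(-8, -4), (7, -9), (6, 0), (1, 6)]

Jarvis march: at each step, from the current hull vertex p, select the next vertex q as the point such that every other point lies strictly to the left of (or on) the directed line p → q. (Equivalently: for every other point r, the cross product (q − p) × (r − p) ≥ 0.)
Starting point (lowest x, tie lowest y): (-8, -4). Wrap until returning to start. Resulting hull: (-8, -4), (7, -9), (6, 0), (1, 6).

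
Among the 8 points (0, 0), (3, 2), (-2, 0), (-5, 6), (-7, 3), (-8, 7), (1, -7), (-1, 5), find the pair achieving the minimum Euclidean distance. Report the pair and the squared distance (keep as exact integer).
Pair = ((0, 0), (-2, 0)); squared distance = 4

Compute all C(8, 2) = 28 pairwise squared distances (x_i − x_j)² + (y_i − y_j)². The minimum is 4, attained by the pair ((0, 0), (-2, 0)).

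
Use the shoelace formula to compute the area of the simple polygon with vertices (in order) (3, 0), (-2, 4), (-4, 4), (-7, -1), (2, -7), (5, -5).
Area = 143/2

Shoelace formula: Area = (1/2) |Σ_i (x_i · y_{i+1} − x_{i+1} · y_i)| (indices mod n). Compute each cross term:
  (3)(4) − (-2)(0) = 12
  (-2)(4) − (-4)(4) = 8
  (-4)(-1) − (-7)(4) = 32
  (-7)(-7) − (2)(-1) = 51
  (2)(-5) − (5)(-7) = 25
  (5)(0) − (3)(-5) = 15
Sum = 143, so (signed) Area = 143/2 = 143/2, |Area| = 143/2.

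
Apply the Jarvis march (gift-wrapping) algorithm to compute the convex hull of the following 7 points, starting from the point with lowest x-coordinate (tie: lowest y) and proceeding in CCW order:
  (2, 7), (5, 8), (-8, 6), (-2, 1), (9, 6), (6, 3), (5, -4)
Hull (CCW) = [(-8, 6), (-2, 1), (5, -4), (9, 6), (5, 8)]

Jarvis march: at each step, from the current hull vertex p, select the next vertex q as the point such that every other point lies strictly to the left of (or on) the directed line p → q. (Equivalently: for every other point r, the cross product (q − p) × (r − p) ≥ 0.)
Starting point (lowest x, tie lowest y): (-8, 6). Wrap until returning to start. Resulting hull: (-8, 6), (-2, 1), (5, -4), (9, 6), (5, 8).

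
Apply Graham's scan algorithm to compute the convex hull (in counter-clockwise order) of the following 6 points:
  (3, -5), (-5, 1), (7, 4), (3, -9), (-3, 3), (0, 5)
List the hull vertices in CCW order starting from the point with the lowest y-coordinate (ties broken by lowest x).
Hull (CCW) = [(3, -9), (7, 4), (0, 5), (-3, 3), (-5, 1)]

Graham scan procedure:
  1. Find the pivot p₀ = point with lowest y (tie → lowest x): (3, -9).
  2. Sort the remaining points by polar angle around p₀.
  3. Walk through sorted points, maintaining a stack; pop the top while the last three entries make a non-left turn (cross product ≤ 0).
  4. Final stack is the convex hull in CCW order: (3, -9), (7, 4), (0, 5), (-3, 3), (-5, 1).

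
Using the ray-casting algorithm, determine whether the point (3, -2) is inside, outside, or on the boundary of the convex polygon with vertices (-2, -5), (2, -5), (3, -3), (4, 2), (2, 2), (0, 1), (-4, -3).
The point (3, -2) lies strictly inside the polygon

Cast a horizontal ray to the right from the query point and count how many polygon edges it crosses (each edge strictly once or zero times, handled with the usual half-open convention). 
Parity of crossings → odd ⇒ inside.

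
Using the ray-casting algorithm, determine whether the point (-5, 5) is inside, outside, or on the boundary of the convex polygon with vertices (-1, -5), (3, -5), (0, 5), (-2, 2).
The point (-5, 5) lies strictly outside the polygon

Cast a horizontal ray to the right from the query point and count how many polygon edges it crosses (each edge strictly once or zero times, handled with the usual half-open convention). 
Parity of crossings → even ⇒ outside.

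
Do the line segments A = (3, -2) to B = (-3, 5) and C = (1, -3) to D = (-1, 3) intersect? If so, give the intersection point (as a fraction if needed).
Yes; intersection at (-9/11, 27/11) (t = 7/11 on AB, s = 10/11 on CD)

Parametrize AB as A + t(B − A) = (3 + -6 t, -2 + 7 t) and CD as C + s(D − C) = (1 + -2 s, -3 + 6 s). Solve the linear system for (t, s). Determinant = 22 ≠ 0, so a unique intersection of the containing lines exists. Solution: t = 7/11, s = 10/11 — both in [0, 1], so the segments cross. Intersection point: (-9/11, 27/11).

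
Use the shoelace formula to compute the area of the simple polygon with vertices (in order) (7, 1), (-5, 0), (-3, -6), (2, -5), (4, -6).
Area = 58

Shoelace formula: Area = (1/2) |Σ_i (x_i · y_{i+1} − x_{i+1} · y_i)| (indices mod n). Compute each cross term:
  (7)(0) − (-5)(1) = 5
  (-5)(-6) − (-3)(0) = 30
  (-3)(-5) − (2)(-6) = 27
  (2)(-6) − (4)(-5) = 8
  (4)(1) − (7)(-6) = 46
Sum = 116, so (signed) Area = 116/2 = 58, |Area| = 58.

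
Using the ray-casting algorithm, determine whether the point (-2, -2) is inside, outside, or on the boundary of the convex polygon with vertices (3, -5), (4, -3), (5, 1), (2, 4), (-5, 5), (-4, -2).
The point (-2, -2) lies strictly inside the polygon

Cast a horizontal ray to the right from the query point and count how many polygon edges it crosses (each edge strictly once or zero times, handled with the usual half-open convention). 
Parity of crossings → odd ⇒ inside.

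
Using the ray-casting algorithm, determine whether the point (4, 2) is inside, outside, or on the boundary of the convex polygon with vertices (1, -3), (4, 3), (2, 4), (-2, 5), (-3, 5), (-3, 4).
The point (4, 2) lies strictly outside the polygon

Cast a horizontal ray to the right from the query point and count how many polygon edges it crosses (each edge strictly once or zero times, handled with the usual half-open convention). 
Parity of crossings → even ⇒ outside.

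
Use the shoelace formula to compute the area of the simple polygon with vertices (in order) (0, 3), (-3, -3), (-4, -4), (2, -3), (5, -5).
Area = 49/2

Shoelace formula: Area = (1/2) |Σ_i (x_i · y_{i+1} − x_{i+1} · y_i)| (indices mod n). Compute each cross term:
  (0)(-3) − (-3)(3) = 9
  (-3)(-4) − (-4)(-3) = 0
  (-4)(-3) − (2)(-4) = 20
  (2)(-5) − (5)(-3) = 5
  (5)(3) − (0)(-5) = 15
Sum = 49, so (signed) Area = 49/2 = 49/2, |Area| = 49/2.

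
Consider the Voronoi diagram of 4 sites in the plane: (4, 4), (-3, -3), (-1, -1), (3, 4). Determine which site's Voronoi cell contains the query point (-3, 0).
Nearest site = (-1, -1)

The Voronoi cell of site s contains exactly those query points closer to s than to any other site. Compute squared distances from q = (-3, 0) to each site:
  (-1 − -3)² + (-1 − 0)² = 5
  (-3 − -3)² + (-3 − 0)² = 9
  (3 − -3)² + (4 − 0)² = 52
  (4 − -3)² + (4 − 0)² = 65
Minimum is attained by (-1, -1), so q lies in its Voronoi cell.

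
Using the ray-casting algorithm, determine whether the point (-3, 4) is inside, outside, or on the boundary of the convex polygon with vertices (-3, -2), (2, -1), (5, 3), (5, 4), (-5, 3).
The point (-3, 4) lies strictly outside the polygon

Cast a horizontal ray to the right from the query point and count how many polygon edges it crosses (each edge strictly once or zero times, handled with the usual half-open convention). 
Parity of crossings → even ⇒ outside.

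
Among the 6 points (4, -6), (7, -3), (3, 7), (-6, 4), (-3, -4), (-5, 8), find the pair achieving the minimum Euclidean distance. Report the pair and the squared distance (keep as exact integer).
Pair = ((-6, 4), (-5, 8)); squared distance = 17

Compute all C(6, 2) = 15 pairwise squared distances (x_i − x_j)² + (y_i − y_j)². The minimum is 17, attained by the pair ((-6, 4), (-5, 8)).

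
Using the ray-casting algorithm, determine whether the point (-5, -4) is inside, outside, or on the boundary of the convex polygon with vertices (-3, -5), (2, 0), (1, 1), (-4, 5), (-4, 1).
The point (-5, -4) lies strictly outside the polygon

Cast a horizontal ray to the right from the query point and count how many polygon edges it crosses (each edge strictly once or zero times, handled with the usual half-open convention). 
Parity of crossings → even ⇒ outside.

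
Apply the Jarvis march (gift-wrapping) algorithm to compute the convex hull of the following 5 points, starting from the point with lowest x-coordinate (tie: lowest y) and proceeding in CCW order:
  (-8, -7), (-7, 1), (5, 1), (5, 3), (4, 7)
Hull (CCW) = [(-8, -7), (5, 1), (5, 3), (4, 7), (-7, 1)]

Jarvis march: at each step, from the current hull vertex p, select the next vertex q as the point such that every other point lies strictly to the left of (or on) the directed line p → q. (Equivalently: for every other point r, the cross product (q − p) × (r − p) ≥ 0.)
Starting point (lowest x, tie lowest y): (-8, -7). Wrap until returning to start. Resulting hull: (-8, -7), (5, 1), (5, 3), (4, 7), (-7, 1).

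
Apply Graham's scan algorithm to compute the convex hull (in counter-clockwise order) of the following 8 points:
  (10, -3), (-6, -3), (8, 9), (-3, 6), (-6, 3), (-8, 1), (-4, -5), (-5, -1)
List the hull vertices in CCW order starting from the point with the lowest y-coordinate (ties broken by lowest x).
Hull (CCW) = [(-4, -5), (10, -3), (8, 9), (-3, 6), (-8, 1), (-6, -3)]

Graham scan procedure:
  1. Find the pivot p₀ = point with lowest y (tie → lowest x): (-4, -5).
  2. Sort the remaining points by polar angle around p₀.
  3. Walk through sorted points, maintaining a stack; pop the top while the last three entries make a non-left turn (cross product ≤ 0).
  4. Final stack is the convex hull in CCW order: (-4, -5), (10, -3), (8, 9), (-3, 6), (-8, 1), (-6, -3).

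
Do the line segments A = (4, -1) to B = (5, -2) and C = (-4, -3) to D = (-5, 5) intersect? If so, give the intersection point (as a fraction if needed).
No (intersection of containing lines falls outside at least one segment)

Parametrize and solve: t = -66/7, s = 10/7. At least one of these is outside [0, 1], so the segments do not intersect.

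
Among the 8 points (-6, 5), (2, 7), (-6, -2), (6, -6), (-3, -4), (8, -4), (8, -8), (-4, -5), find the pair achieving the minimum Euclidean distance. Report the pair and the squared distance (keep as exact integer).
Pair = ((-3, -4), (-4, -5)); squared distance = 2

Compute all C(8, 2) = 28 pairwise squared distances (x_i − x_j)² + (y_i − y_j)². The minimum is 2, attained by the pair ((-3, -4), (-4, -5)).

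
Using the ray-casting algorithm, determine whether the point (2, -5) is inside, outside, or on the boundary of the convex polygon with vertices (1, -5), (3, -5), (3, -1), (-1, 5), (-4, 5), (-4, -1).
The point (2, -5) lies on the polygon boundary

Boundary check: the query satisfies the collinearity and bounding-box conditions for some polygon edge, so it lies exactly on the boundary.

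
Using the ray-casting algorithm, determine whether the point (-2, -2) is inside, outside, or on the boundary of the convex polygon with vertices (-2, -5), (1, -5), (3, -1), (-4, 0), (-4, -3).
The point (-2, -2) lies strictly inside the polygon

Cast a horizontal ray to the right from the query point and count how many polygon edges it crosses (each edge strictly once or zero times, handled with the usual half-open convention). 
Parity of crossings → odd ⇒ inside.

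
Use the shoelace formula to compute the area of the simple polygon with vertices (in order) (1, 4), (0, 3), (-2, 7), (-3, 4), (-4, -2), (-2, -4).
Area = 26

Shoelace formula: Area = (1/2) |Σ_i (x_i · y_{i+1} − x_{i+1} · y_i)| (indices mod n). Compute each cross term:
  (1)(3) − (0)(4) = 3
  (0)(7) − (-2)(3) = 6
  (-2)(4) − (-3)(7) = 13
  (-3)(-2) − (-4)(4) = 22
  (-4)(-4) − (-2)(-2) = 12
  (-2)(4) − (1)(-4) = -4
Sum = 52, so (signed) Area = 52/2 = 26, |Area| = 26.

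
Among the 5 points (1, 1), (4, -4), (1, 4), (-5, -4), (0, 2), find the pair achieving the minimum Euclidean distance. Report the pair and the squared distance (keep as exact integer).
Pair = ((1, 1), (0, 2)); squared distance = 2

Compute all C(5, 2) = 10 pairwise squared distances (x_i − x_j)² + (y_i − y_j)². The minimum is 2, attained by the pair ((1, 1), (0, 2)).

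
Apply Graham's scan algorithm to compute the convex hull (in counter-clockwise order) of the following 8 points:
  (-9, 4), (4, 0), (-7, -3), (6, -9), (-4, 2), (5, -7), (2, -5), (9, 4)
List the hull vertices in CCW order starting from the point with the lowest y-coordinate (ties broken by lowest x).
Hull (CCW) = [(6, -9), (9, 4), (-9, 4), (-7, -3)]

Graham scan procedure:
  1. Find the pivot p₀ = point with lowest y (tie → lowest x): (6, -9).
  2. Sort the remaining points by polar angle around p₀.
  3. Walk through sorted points, maintaining a stack; pop the top while the last three entries make a non-left turn (cross product ≤ 0).
  4. Final stack is the convex hull in CCW order: (6, -9), (9, 4), (-9, 4), (-7, -3).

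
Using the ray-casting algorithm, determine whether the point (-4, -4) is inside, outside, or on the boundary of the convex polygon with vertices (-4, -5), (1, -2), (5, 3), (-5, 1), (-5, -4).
The point (-4, -4) lies strictly inside the polygon

Cast a horizontal ray to the right from the query point and count how many polygon edges it crosses (each edge strictly once or zero times, handled with the usual half-open convention). 
Parity of crossings → odd ⇒ inside.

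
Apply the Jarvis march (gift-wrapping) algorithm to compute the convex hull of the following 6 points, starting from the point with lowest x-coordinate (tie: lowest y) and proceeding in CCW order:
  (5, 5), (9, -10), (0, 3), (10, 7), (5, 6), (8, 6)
Hull (CCW) = [(0, 3), (9, -10), (10, 7), (5, 6)]

Jarvis march: at each step, from the current hull vertex p, select the next vertex q as the point such that every other point lies strictly to the left of (or on) the directed line p → q. (Equivalently: for every other point r, the cross product (q − p) × (r − p) ≥ 0.)
Starting point (lowest x, tie lowest y): (0, 3). Wrap until returning to start. Resulting hull: (0, 3), (9, -10), (10, 7), (5, 6).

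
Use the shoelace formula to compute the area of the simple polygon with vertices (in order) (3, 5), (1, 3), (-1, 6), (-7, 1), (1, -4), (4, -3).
Area = 123/2

Shoelace formula: Area = (1/2) |Σ_i (x_i · y_{i+1} − x_{i+1} · y_i)| (indices mod n). Compute each cross term:
  (3)(3) − (1)(5) = 4
  (1)(6) − (-1)(3) = 9
  (-1)(1) − (-7)(6) = 41
  (-7)(-4) − (1)(1) = 27
  (1)(-3) − (4)(-4) = 13
  (4)(5) − (3)(-3) = 29
Sum = 123, so (signed) Area = 123/2 = 123/2, |Area| = 123/2.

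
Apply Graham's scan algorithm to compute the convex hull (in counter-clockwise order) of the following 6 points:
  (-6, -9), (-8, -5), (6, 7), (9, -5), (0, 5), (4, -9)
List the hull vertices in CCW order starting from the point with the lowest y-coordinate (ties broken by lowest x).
Hull (CCW) = [(-6, -9), (4, -9), (9, -5), (6, 7), (0, 5), (-8, -5)]

Graham scan procedure:
  1. Find the pivot p₀ = point with lowest y (tie → lowest x): (-6, -9).
  2. Sort the remaining points by polar angle around p₀.
  3. Walk through sorted points, maintaining a stack; pop the top while the last three entries make a non-left turn (cross product ≤ 0).
  4. Final stack is the convex hull in CCW order: (-6, -9), (4, -9), (9, -5), (6, 7), (0, 5), (-8, -5).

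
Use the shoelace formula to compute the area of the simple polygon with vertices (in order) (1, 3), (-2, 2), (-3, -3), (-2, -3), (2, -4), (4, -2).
Area = 63/2

Shoelace formula: Area = (1/2) |Σ_i (x_i · y_{i+1} − x_{i+1} · y_i)| (indices mod n). Compute each cross term:
  (1)(2) − (-2)(3) = 8
  (-2)(-3) − (-3)(2) = 12
  (-3)(-3) − (-2)(-3) = 3
  (-2)(-4) − (2)(-3) = 14
  (2)(-2) − (4)(-4) = 12
  (4)(3) − (1)(-2) = 14
Sum = 63, so (signed) Area = 63/2 = 63/2, |Area| = 63/2.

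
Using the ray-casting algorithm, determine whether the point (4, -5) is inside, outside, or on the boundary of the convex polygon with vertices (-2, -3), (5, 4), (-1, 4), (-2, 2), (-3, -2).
The point (4, -5) lies strictly outside the polygon

Cast a horizontal ray to the right from the query point and count how many polygon edges it crosses (each edge strictly once or zero times, handled with the usual half-open convention). 
Parity of crossings → even ⇒ outside.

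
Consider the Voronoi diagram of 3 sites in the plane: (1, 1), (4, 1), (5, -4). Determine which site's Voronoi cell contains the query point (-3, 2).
Nearest site = (1, 1)

The Voronoi cell of site s contains exactly those query points closer to s than to any other site. Compute squared distances from q = (-3, 2) to each site:
  (1 − -3)² + (1 − 2)² = 17
  (4 − -3)² + (1 − 2)² = 50
  (5 − -3)² + (-4 − 2)² = 100
Minimum is attained by (1, 1), so q lies in its Voronoi cell.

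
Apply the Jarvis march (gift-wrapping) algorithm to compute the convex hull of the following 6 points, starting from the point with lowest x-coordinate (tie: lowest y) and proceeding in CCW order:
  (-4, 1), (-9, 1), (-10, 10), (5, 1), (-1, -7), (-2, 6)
Hull (CCW) = [(-10, 10), (-9, 1), (-1, -7), (5, 1), (-2, 6)]

Jarvis march: at each step, from the current hull vertex p, select the next vertex q as the point such that every other point lies strictly to the left of (or on) the directed line p → q. (Equivalently: for every other point r, the cross product (q − p) × (r − p) ≥ 0.)
Starting point (lowest x, tie lowest y): (-10, 10). Wrap until returning to start. Resulting hull: (-10, 10), (-9, 1), (-1, -7), (5, 1), (-2, 6).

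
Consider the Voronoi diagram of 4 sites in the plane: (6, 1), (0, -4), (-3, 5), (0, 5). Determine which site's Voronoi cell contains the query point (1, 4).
Nearest site = (0, 5)

The Voronoi cell of site s contains exactly those query points closer to s than to any other site. Compute squared distances from q = (1, 4) to each site:
  (0 − 1)² + (5 − 4)² = 2
  (-3 − 1)² + (5 − 4)² = 17
  (6 − 1)² + (1 − 4)² = 34
  (0 − 1)² + (-4 − 4)² = 65
Minimum is attained by (0, 5), so q lies in its Voronoi cell.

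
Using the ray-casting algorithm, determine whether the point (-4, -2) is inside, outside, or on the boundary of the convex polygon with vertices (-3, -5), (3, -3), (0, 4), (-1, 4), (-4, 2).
The point (-4, -2) lies strictly outside the polygon

Cast a horizontal ray to the right from the query point and count how many polygon edges it crosses (each edge strictly once or zero times, handled with the usual half-open convention). 
Parity of crossings → even ⇒ outside.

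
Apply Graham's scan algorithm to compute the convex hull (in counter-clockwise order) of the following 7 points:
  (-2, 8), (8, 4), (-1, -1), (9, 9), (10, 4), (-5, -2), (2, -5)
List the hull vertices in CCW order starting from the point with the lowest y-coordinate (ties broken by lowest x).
Hull (CCW) = [(2, -5), (10, 4), (9, 9), (-2, 8), (-5, -2)]

Graham scan procedure:
  1. Find the pivot p₀ = point with lowest y (tie → lowest x): (2, -5).
  2. Sort the remaining points by polar angle around p₀.
  3. Walk through sorted points, maintaining a stack; pop the top while the last three entries make a non-left turn (cross product ≤ 0).
  4. Final stack is the convex hull in CCW order: (2, -5), (10, 4), (9, 9), (-2, 8), (-5, -2).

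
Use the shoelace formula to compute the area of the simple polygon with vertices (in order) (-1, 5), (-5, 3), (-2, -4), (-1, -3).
Area = 21

Shoelace formula: Area = (1/2) |Σ_i (x_i · y_{i+1} − x_{i+1} · y_i)| (indices mod n). Compute each cross term:
  (-1)(3) − (-5)(5) = 22
  (-5)(-4) − (-2)(3) = 26
  (-2)(-3) − (-1)(-4) = 2
  (-1)(5) − (-1)(-3) = -8
Sum = 42, so (signed) Area = 42/2 = 21, |Area| = 21.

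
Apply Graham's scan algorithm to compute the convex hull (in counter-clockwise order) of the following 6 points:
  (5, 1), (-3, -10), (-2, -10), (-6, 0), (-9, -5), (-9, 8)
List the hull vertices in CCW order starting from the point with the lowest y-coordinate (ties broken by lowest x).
Hull (CCW) = [(-3, -10), (-2, -10), (5, 1), (-9, 8), (-9, -5)]

Graham scan procedure:
  1. Find the pivot p₀ = point with lowest y (tie → lowest x): (-3, -10).
  2. Sort the remaining points by polar angle around p₀.
  3. Walk through sorted points, maintaining a stack; pop the top while the last three entries make a non-left turn (cross product ≤ 0).
  4. Final stack is the convex hull in CCW order: (-3, -10), (-2, -10), (5, 1), (-9, 8), (-9, -5).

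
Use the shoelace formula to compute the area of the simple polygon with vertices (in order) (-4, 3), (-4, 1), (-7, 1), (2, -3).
Area = 12

Shoelace formula: Area = (1/2) |Σ_i (x_i · y_{i+1} − x_{i+1} · y_i)| (indices mod n). Compute each cross term:
  (-4)(1) − (-4)(3) = 8
  (-4)(1) − (-7)(1) = 3
  (-7)(-3) − (2)(1) = 19
  (2)(3) − (-4)(-3) = -6
Sum = 24, so (signed) Area = 24/2 = 12, |Area| = 12.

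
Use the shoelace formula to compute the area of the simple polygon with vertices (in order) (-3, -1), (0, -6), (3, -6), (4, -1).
Area = 25

Shoelace formula: Area = (1/2) |Σ_i (x_i · y_{i+1} − x_{i+1} · y_i)| (indices mod n). Compute each cross term:
  (-3)(-6) − (0)(-1) = 18
  (0)(-6) − (3)(-6) = 18
  (3)(-1) − (4)(-6) = 21
  (4)(-1) − (-3)(-1) = -7
Sum = 50, so (signed) Area = 50/2 = 25, |Area| = 25.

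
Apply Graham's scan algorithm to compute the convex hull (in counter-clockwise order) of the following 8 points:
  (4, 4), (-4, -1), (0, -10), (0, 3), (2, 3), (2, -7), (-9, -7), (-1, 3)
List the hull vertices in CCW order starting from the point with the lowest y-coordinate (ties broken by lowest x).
Hull (CCW) = [(0, -10), (2, -7), (4, 4), (-1, 3), (-9, -7)]

Graham scan procedure:
  1. Find the pivot p₀ = point with lowest y (tie → lowest x): (0, -10).
  2. Sort the remaining points by polar angle around p₀.
  3. Walk through sorted points, maintaining a stack; pop the top while the last three entries make a non-left turn (cross product ≤ 0).
  4. Final stack is the convex hull in CCW order: (0, -10), (2, -7), (4, 4), (-1, 3), (-9, -7).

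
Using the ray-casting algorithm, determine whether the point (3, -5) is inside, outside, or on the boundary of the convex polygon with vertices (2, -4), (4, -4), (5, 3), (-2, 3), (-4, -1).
The point (3, -5) lies strictly outside the polygon

Cast a horizontal ray to the right from the query point and count how many polygon edges it crosses (each edge strictly once or zero times, handled with the usual half-open convention). 
Parity of crossings → even ⇒ outside.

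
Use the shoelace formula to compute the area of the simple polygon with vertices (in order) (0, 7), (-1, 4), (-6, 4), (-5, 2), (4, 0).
Area = 55/2

Shoelace formula: Area = (1/2) |Σ_i (x_i · y_{i+1} − x_{i+1} · y_i)| (indices mod n). Compute each cross term:
  (0)(4) − (-1)(7) = 7
  (-1)(4) − (-6)(4) = 20
  (-6)(2) − (-5)(4) = 8
  (-5)(0) − (4)(2) = -8
  (4)(7) − (0)(0) = 28
Sum = 55, so (signed) Area = 55/2 = 55/2, |Area| = 55/2.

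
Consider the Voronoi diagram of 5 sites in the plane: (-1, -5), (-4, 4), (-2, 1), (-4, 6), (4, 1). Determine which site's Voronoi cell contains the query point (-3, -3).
Nearest site = (-1, -5)

The Voronoi cell of site s contains exactly those query points closer to s than to any other site. Compute squared distances from q = (-3, -3) to each site:
  (-1 − -3)² + (-5 − -3)² = 8
  (-2 − -3)² + (1 − -3)² = 17
  (-4 − -3)² + (4 − -3)² = 50
  (4 − -3)² + (1 − -3)² = 65
  (-4 − -3)² + (6 − -3)² = 82
Minimum is attained by (-1, -5), so q lies in its Voronoi cell.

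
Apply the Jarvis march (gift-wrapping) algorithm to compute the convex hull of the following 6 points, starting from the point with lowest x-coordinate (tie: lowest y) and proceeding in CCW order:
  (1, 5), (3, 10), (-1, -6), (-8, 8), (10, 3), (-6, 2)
Hull (CCW) = [(-8, 8), (-6, 2), (-1, -6), (10, 3), (3, 10)]

Jarvis march: at each step, from the current hull vertex p, select the next vertex q as the point such that every other point lies strictly to the left of (or on) the directed line p → q. (Equivalently: for every other point r, the cross product (q − p) × (r − p) ≥ 0.)
Starting point (lowest x, tie lowest y): (-8, 8). Wrap until returning to start. Resulting hull: (-8, 8), (-6, 2), (-1, -6), (10, 3), (3, 10).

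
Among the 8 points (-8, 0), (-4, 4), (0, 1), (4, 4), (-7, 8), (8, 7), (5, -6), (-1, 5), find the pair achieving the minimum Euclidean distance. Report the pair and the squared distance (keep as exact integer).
Pair = ((-4, 4), (-1, 5)); squared distance = 10

Compute all C(8, 2) = 28 pairwise squared distances (x_i − x_j)² + (y_i − y_j)². The minimum is 10, attained by the pair ((-4, 4), (-1, 5)).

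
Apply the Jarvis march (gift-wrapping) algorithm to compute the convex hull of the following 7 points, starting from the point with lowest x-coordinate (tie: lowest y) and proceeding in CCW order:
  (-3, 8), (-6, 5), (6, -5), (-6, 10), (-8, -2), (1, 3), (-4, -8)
Hull (CCW) = [(-8, -2), (-4, -8), (6, -5), (1, 3), (-3, 8), (-6, 10)]

Jarvis march: at each step, from the current hull vertex p, select the next vertex q as the point such that every other point lies strictly to the left of (or on) the directed line p → q. (Equivalently: for every other point r, the cross product (q − p) × (r − p) ≥ 0.)
Starting point (lowest x, tie lowest y): (-8, -2). Wrap until returning to start. Resulting hull: (-8, -2), (-4, -8), (6, -5), (1, 3), (-3, 8), (-6, 10).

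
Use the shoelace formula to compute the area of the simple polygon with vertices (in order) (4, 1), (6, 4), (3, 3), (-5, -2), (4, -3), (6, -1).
Area = 36

Shoelace formula: Area = (1/2) |Σ_i (x_i · y_{i+1} − x_{i+1} · y_i)| (indices mod n). Compute each cross term:
  (4)(4) − (6)(1) = 10
  (6)(3) − (3)(4) = 6
  (3)(-2) − (-5)(3) = 9
  (-5)(-3) − (4)(-2) = 23
  (4)(-1) − (6)(-3) = 14
  (6)(1) − (4)(-1) = 10
Sum = 72, so (signed) Area = 72/2 = 36, |Area| = 36.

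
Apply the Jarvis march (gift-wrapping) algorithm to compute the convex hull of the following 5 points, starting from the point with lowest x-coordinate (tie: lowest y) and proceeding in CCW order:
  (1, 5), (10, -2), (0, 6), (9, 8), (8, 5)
Hull (CCW) = [(0, 6), (1, 5), (10, -2), (9, 8)]

Jarvis march: at each step, from the current hull vertex p, select the next vertex q as the point such that every other point lies strictly to the left of (or on) the directed line p → q. (Equivalently: for every other point r, the cross product (q − p) × (r − p) ≥ 0.)
Starting point (lowest x, tie lowest y): (0, 6). Wrap until returning to start. Resulting hull: (0, 6), (1, 5), (10, -2), (9, 8).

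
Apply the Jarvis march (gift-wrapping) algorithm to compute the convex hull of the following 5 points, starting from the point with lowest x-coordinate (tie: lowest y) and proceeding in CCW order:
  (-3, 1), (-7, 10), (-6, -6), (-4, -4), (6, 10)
Hull (CCW) = [(-7, 10), (-6, -6), (-4, -4), (6, 10)]

Jarvis march: at each step, from the current hull vertex p, select the next vertex q as the point such that every other point lies strictly to the left of (or on) the directed line p → q. (Equivalently: for every other point r, the cross product (q − p) × (r − p) ≥ 0.)
Starting point (lowest x, tie lowest y): (-7, 10). Wrap until returning to start. Resulting hull: (-7, 10), (-6, -6), (-4, -4), (6, 10).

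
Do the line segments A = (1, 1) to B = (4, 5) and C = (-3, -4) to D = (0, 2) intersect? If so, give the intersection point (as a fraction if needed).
No (intersection of containing lines falls outside at least one segment)

Parametrize and solve: t = -3/2, s = -1/6. At least one of these is outside [0, 1], so the segments do not intersect.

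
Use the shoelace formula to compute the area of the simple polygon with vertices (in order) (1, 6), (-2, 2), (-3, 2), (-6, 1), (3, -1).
Area = 47/2

Shoelace formula: Area = (1/2) |Σ_i (x_i · y_{i+1} − x_{i+1} · y_i)| (indices mod n). Compute each cross term:
  (1)(2) − (-2)(6) = 14
  (-2)(2) − (-3)(2) = 2
  (-3)(1) − (-6)(2) = 9
  (-6)(-1) − (3)(1) = 3
  (3)(6) − (1)(-1) = 19
Sum = 47, so (signed) Area = 47/2 = 47/2, |Area| = 47/2.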